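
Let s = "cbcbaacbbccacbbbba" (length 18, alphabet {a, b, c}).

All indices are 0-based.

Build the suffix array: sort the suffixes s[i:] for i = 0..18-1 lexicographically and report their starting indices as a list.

[17, 4, 11, 5, 16, 3, 15, 14, 13, 7, 1, 8, 10, 2, 12, 6, 0, 9]

rank | idx | suffix
   0 |  17 | a
   1 |   4 | aacbbccacbbbba
   2 |  11 | acbbbba
   3 |   5 | acbbccacbbbba
   4 |  16 | ba
   5 |   3 | baacbbccacbbbba
   6 |  15 | bba
   7 |  14 | bbba
   8 |  13 | bbbba
   9 |   7 | bbccacbbbba
  10 |   1 | bcbaacbbccacbbbba
  11 |   8 | bccacbbbba
  12 |  10 | cacbbbba
  13 |   2 | cbaacbbccacbbbba
  14 |  12 | cbbbba
  15 |   6 | cbbccacbbbba
  16 |   0 | cbcbaacbbccacbbbba
  17 |   9 | ccacbbbba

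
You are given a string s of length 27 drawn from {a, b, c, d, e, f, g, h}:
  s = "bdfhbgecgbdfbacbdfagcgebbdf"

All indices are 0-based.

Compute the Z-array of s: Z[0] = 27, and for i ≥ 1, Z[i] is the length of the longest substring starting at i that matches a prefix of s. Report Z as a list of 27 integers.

Z[0]=27
i=1: i≥r, start 0; Z[1]=0
i=2: i≥r, start 0; Z[2]=0
i=3: i≥r, start 0; Z[3]=0
i=4: i≥r, start 0; Z[4]=1 grow→box=[4,5)
i=5: i≥r, start 0; Z[5]=0
i=6: i≥r, start 0; Z[6]=0
i=7: i≥r, start 0; Z[7]=0
i=8: i≥r, start 0; Z[8]=0
i=9: i≥r, start 0; Z[9]=3 grow→box=[9,12)
i=10: min(r-i=2, Z[1]=0)=0; Z[10]=0
i=11: min(r-i=1, Z[2]=0)=0; Z[11]=0
i=12: i≥r, start 0; Z[12]=1 grow→box=[12,13)
i=13: i≥r, start 0; Z[13]=0
i=14: i≥r, start 0; Z[14]=0
i=15: i≥r, start 0; Z[15]=3 grow→box=[15,18)
i=16: min(r-i=2, Z[1]=0)=0; Z[16]=0
i=17: min(r-i=1, Z[2]=0)=0; Z[17]=0
i=18: i≥r, start 0; Z[18]=0
i=19: i≥r, start 0; Z[19]=0
i=20: i≥r, start 0; Z[20]=0
i=21: i≥r, start 0; Z[21]=0
i=22: i≥r, start 0; Z[22]=0
i=23: i≥r, start 0; Z[23]=1 grow→box=[23,24)
i=24: i≥r, start 0; Z[24]=3 grow→box=[24,27)
i=25: min(r-i=2, Z[1]=0)=0; Z[25]=0
i=26: min(r-i=1, Z[2]=0)=0; Z[26]=0

[27, 0, 0, 0, 1, 0, 0, 0, 0, 3, 0, 0, 1, 0, 0, 3, 0, 0, 0, 0, 0, 0, 0, 1, 3, 0, 0]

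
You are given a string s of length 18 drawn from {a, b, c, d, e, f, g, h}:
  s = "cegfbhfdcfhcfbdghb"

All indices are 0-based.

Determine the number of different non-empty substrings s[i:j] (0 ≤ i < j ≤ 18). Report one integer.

rank→(start, suffix):
  0 → (17, 'b')
  1 → (13, 'bdghb')
  2 → (4, 'bhfdcfhcfbdghb')
  3 → (0, 'cegfbhfdcfhcfbdghb')
  4 → (11, 'cfbdghb')
  5 → (8, 'cfhcfbdghb')
  6 → (7, 'dcfhcfbdghb')
  7 → (14, 'dghb')
  8 → (1, 'egfbhfdcfhcfbdghb')
  9 → (12, 'fbdghb')
  10 → (3, 'fbhfdcfhcfbdghb')
  11 → (6, 'fdcfhcfbdghb')
  12 → (9, 'fhcfbdghb')
  13 → (2, 'gfbhfdcfhcfbdghb')
  14 → (15, 'ghb')
  15 → (16, 'hb')
  16 → (10, 'hcfbdghb')
  17 → (5, 'hfdcfhcfbdghb')

SA = [17, 13, 4, 0, 11, 8, 7, 14, 1, 12, 3, 6, 9, 2, 15, 16, 10, 5]
rank  pair      lcp
   1  s[17:],s[13:]  1  'b'
   2  s[13:],s[4:]  1  'b'
   3  s[4:],s[0:]  0  ''
   4  s[0:],s[11:]  1  'c'
   5  s[11:],s[8:]  2  'cf'
   6  s[8:],s[7:]  0  ''
   7  s[7:],s[14:]  1  'd'
   8  s[14:],s[1:]  0  ''
   9  s[1:],s[12:]  0  ''
  10  s[12:],s[3:]  2  'fb'
  11  s[3:],s[6:]  1  'f'
  12  s[6:],s[9:]  1  'f'
  13  s[9:],s[2:]  0  ''
  14  s[2:],s[15:]  1  'g'
  15  s[15:],s[16:]  0  ''
  16  s[16:],s[10:]  1  'h'
  17  s[10:],s[5:]  1  'h'

n(n+1)/2 = 18·19/2 = 171
Σ LCP = 0 + 1 + 1 + 0 + 1 + 2 + 0 + 1 + 0 + 0 + 2 + 1 + 1 + 0 + 1 + 0 + 1 + 1 = 13
distinct = 171 − 13 = 158

158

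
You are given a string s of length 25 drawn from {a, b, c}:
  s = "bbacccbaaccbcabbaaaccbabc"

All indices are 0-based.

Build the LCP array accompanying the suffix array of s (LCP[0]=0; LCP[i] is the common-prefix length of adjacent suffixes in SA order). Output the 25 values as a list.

rank→(start, suffix):
  0 → (16, 'aaaccbabc')
  1 → (17, 'aaccbabc')
  2 → (7, 'aaccbcabbaaaccbabc')
  3 → (13, 'abbaaaccbabc')
  4 → (22, 'abc')
  5 → (18, 'accbabc')
  6 → (8, 'accbcabbaaaccbabc')
  7 → (2, 'acccbaaccbcabbaaaccbabc')
  8 → (15, 'baaaccbabc')
  9 → (6, 'baaccbcabbaaaccbabc')
  10 → (21, 'babc')
  11 → (1, 'bacccbaaccbcabbaaaccbabc')
  12 → (14, 'bbaaaccbabc')
  13 → (0, 'bbacccbaaccbcabbaaaccbabc')
  14 → (23, 'bc')
  15 → (11, 'bcabbaaaccbabc')
  16 → (24, 'c')
  17 → (12, 'cabbaaaccbabc')
  18 → (5, 'cbaaccbcabbaaaccbabc')
  19 → (20, 'cbabc')
  20 → (10, 'cbcabbaaaccbabc')
  21 → (4, 'ccbaaccbcabbaaaccbabc')
  22 → (19, 'ccbabc')
  23 → (9, 'ccbcabbaaaccbabc')
  24 → (3, 'cccbaaccbcabbaaaccbabc')

SA = [16, 17, 7, 13, 22, 18, 8, 2, 15, 6, 21, 1, 14, 0, 23, 11, 24, 12, 5, 20, 10, 4, 19, 9, 3]
rank  pair      lcp
   1  s[16:],s[17:]  2  'aa'
   2  s[17:],s[7:]  5  'aaccb'
   3  s[7:],s[13:]  1  'a'
   4  s[13:],s[22:]  2  'ab'
   5  s[22:],s[18:]  1  'a'
   6  s[18:],s[8:]  4  'accb'
   7  s[8:],s[2:]  3  'acc'
   8  s[2:],s[15:]  0  ''
   9  s[15:],s[6:]  3  'baa'
  10  s[6:],s[21:]  2  'ba'
  11  s[21:],s[1:]  2  'ba'
  12  s[1:],s[14:]  1  'b'
  13  s[14:],s[0:]  3  'bba'
  14  s[0:],s[23:]  1  'b'
  15  s[23:],s[11:]  2  'bc'
  16  s[11:],s[24:]  0  ''
  17  s[24:],s[12:]  1  'c'
  18  s[12:],s[5:]  1  'c'
  19  s[5:],s[20:]  3  'cba'
  20  s[20:],s[10:]  2  'cb'
  21  s[10:],s[4:]  1  'c'
  22  s[4:],s[19:]  4  'ccba'
  23  s[19:],s[9:]  3  'ccb'
  24  s[9:],s[3:]  2  'cc'

[0, 2, 5, 1, 2, 1, 4, 3, 0, 3, 2, 2, 1, 3, 1, 2, 0, 1, 1, 3, 2, 1, 4, 3, 2]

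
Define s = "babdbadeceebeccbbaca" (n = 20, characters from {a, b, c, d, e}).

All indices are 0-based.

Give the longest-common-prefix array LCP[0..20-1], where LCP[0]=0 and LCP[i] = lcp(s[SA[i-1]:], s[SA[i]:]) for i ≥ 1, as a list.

[0, 1, 1, 1, 0, 2, 2, 1, 1, 1, 0, 1, 1, 1, 0, 1, 0, 1, 2, 1]

sorted suffixes:
  #0 SA[0]=19  'a'
  #1 SA[1]=1  'abdbadeceebeccbbaca'
  #2 SA[2]=17  'aca'
  #3 SA[3]=5  'adeceebeccbbaca'
  #4 SA[4]=0  'babdbadeceebeccbbaca'
  #5 SA[5]=16  'baca'
  #6 SA[6]=4  'badeceebeccbbaca'
  #7 SA[7]=15  'bbaca'
  #8 SA[8]=2  'bdbadeceebeccbbaca'
  #9 SA[9]=11  'beccbbaca'
  #10 SA[10]=18  'ca'
  #11 SA[11]=14  'cbbaca'
  #12 SA[12]=13  'ccbbaca'
  #13 SA[13]=8  'ceebeccbbaca'
  #14 SA[14]=3  'dbadeceebeccbbaca'
  #15 SA[15]=6  'deceebeccbbaca'
  #16 SA[16]=10  'ebeccbbaca'
  #17 SA[17]=12  'eccbbaca'
  #18 SA[18]=7  'eceebeccbbaca'
  #19 SA[19]=9  'eebeccbbaca'

SA = [19, 1, 17, 5, 0, 16, 4, 15, 2, 11, 18, 14, 13, 8, 3, 6, 10, 12, 7, 9]
rank  pair      lcp
   1  s[19:],s[1:]  1  'a'
   2  s[1:],s[17:]  1  'a'
   3  s[17:],s[5:]  1  'a'
   4  s[5:],s[0:]  0  ''
   5  s[0:],s[16:]  2  'ba'
   6  s[16:],s[4:]  2  'ba'
   7  s[4:],s[15:]  1  'b'
   8  s[15:],s[2:]  1  'b'
   9  s[2:],s[11:]  1  'b'
  10  s[11:],s[18:]  0  ''
  11  s[18:],s[14:]  1  'c'
  12  s[14:],s[13:]  1  'c'
  13  s[13:],s[8:]  1  'c'
  14  s[8:],s[3:]  0  ''
  15  s[3:],s[6:]  1  'd'
  16  s[6:],s[10:]  0  ''
  17  s[10:],s[12:]  1  'e'
  18  s[12:],s[7:]  2  'ec'
  19  s[7:],s[9:]  1  'e'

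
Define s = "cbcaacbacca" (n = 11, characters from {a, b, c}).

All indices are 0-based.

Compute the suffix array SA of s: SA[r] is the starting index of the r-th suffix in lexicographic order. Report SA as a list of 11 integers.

[10, 3, 4, 7, 6, 1, 9, 2, 5, 0, 8]

sorted suffixes:
  #0 SA[0]=10  'a'
  #1 SA[1]=3  'aacbacca'
  #2 SA[2]=4  'acbacca'
  #3 SA[3]=7  'acca'
  #4 SA[4]=6  'bacca'
  #5 SA[5]=1  'bcaacbacca'
  #6 SA[6]=9  'ca'
  #7 SA[7]=2  'caacbacca'
  #8 SA[8]=5  'cbacca'
  #9 SA[9]=0  'cbcaacbacca'
  #10 SA[10]=8  'cca'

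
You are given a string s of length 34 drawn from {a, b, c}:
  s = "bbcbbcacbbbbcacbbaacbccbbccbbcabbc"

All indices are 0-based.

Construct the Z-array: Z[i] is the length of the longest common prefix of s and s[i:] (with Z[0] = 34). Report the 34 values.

[34, 1, 0, 3, 1, 0, 0, 0, 2, 2, 3, 1, 0, 0, 0, 2, 1, 0, 0, 0, 1, 0, 0, 3, 1, 0, 0, 3, 1, 0, 0, 3, 1, 0]

Z[0]=34
i=1: outside box; Z[1]=1 extend→box=[1,2)
i=2: outside box; Z[2]=0
i=3: outside box; Z[3]=3 extend→box=[3,6)
i=4: min(r-i=2, Z[1]=1)=1; Z[4]=1
i=5: min(r-i=1, Z[2]=0)=0; Z[5]=0
i=6: outside box; Z[6]=0
i=7: outside box; Z[7]=0
i=8: outside box; Z[8]=2 extend→box=[8,10)
i=9: min(r-i=1, Z[1]=1)=1; Z[9]=2 extend→box=[9,11)
i=10: min(r-i=1, Z[1]=1)=1; Z[10]=3 extend→box=[10,13)
i=11: min(r-i=2, Z[1]=1)=1; Z[11]=1
i=12: min(r-i=1, Z[2]=0)=0; Z[12]=0
i=13: outside box; Z[13]=0
i=14: outside box; Z[14]=0
i=15: outside box; Z[15]=2 extend→box=[15,17)
i=16: min(r-i=1, Z[1]=1)=1; Z[16]=1
i=17: outside box; Z[17]=0
i=18: outside box; Z[18]=0
i=19: outside box; Z[19]=0
i=20: outside box; Z[20]=1 extend→box=[20,21)
i=21: outside box; Z[21]=0
i=22: outside box; Z[22]=0
i=23: outside box; Z[23]=3 extend→box=[23,26)
i=24: min(r-i=2, Z[1]=1)=1; Z[24]=1
i=25: min(r-i=1, Z[2]=0)=0; Z[25]=0
i=26: outside box; Z[26]=0
i=27: outside box; Z[27]=3 extend→box=[27,30)
i=28: min(r-i=2, Z[1]=1)=1; Z[28]=1
i=29: min(r-i=1, Z[2]=0)=0; Z[29]=0
i=30: outside box; Z[30]=0
i=31: outside box; Z[31]=3 extend→box=[31,34)
i=32: min(r-i=2, Z[1]=1)=1; Z[32]=1
i=33: min(r-i=1, Z[2]=0)=0; Z[33]=0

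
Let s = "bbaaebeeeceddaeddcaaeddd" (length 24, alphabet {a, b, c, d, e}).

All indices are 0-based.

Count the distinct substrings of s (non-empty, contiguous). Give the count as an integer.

rank→(start, suffix):
  0 → (2, 'aaebeeeceddaeddcaaeddd')
  1 → (18, 'aaeddd')
  2 → (3, 'aebeeeceddaeddcaaeddd')
  3 → (13, 'aeddcaaeddd')
  4 → (19, 'aeddd')
  5 → (1, 'baaebeeeceddaeddcaaeddd')
  6 → (0, 'bbaaebeeeceddaeddcaaeddd')
  7 → (5, 'beeeceddaeddcaaeddd')
  8 → (17, 'caaeddd')
  9 → (9, 'ceddaeddcaaeddd')
  10 → (23, 'd')
  11 → (12, 'daeddcaaeddd')
  12 → (16, 'dcaaeddd')
  13 → (22, 'dd')
  14 → (11, 'ddaeddcaaeddd')
  15 → (15, 'ddcaaeddd')
  16 → (21, 'ddd')
  17 → (4, 'ebeeeceddaeddcaaeddd')
  18 → (8, 'eceddaeddcaaeddd')
  19 → (10, 'eddaeddcaaeddd')
  20 → (14, 'eddcaaeddd')
  21 → (20, 'eddd')
  22 → (7, 'eeceddaeddcaaeddd')
  23 → (6, 'eeeceddaeddcaaeddd')

SA = [2, 18, 3, 13, 19, 1, 0, 5, 17, 9, 23, 12, 16, 22, 11, 15, 21, 4, 8, 10, 14, 20, 7, 6]
[i] adj suffixes → lcp
  [1] 2/18 → 3 ('aae')
  [2] 18/3 → 1 ('a')
  [3] 3/13 → 2 ('ae')
  [4] 13/19 → 4 ('aedd')
  [5] 19/1 → 0 ('')
  [6] 1/0 → 1 ('b')
  [7] 0/5 → 1 ('b')
  [8] 5/17 → 0 ('')
  [9] 17/9 → 1 ('c')
  [10] 9/23 → 0 ('')
  [11] 23/12 → 1 ('d')
  [12] 12/16 → 1 ('d')
  [13] 16/22 → 1 ('d')
  [14] 22/11 → 2 ('dd')
  [15] 11/15 → 2 ('dd')
  [16] 15/21 → 2 ('dd')
  [17] 21/4 → 0 ('')
  [18] 4/8 → 1 ('e')
  [19] 8/10 → 1 ('e')
  [20] 10/14 → 3 ('edd')
  [21] 14/20 → 3 ('edd')
  [22] 20/7 → 1 ('e')
  [23] 7/6 → 2 ('ee')

n(n+1)/2 = 24·25/2 = 300
Σ LCP = 0 + 3 + 1 + 2 + 4 + 0 + 1 + 1 + 0 + 1 + 0 + 1 + 1 + 1 + 2 + 2 + 2 + 0 + 1 + 1 + 3 + 3 + 1 + 2 = 33
distinct = 300 − 33 = 267

267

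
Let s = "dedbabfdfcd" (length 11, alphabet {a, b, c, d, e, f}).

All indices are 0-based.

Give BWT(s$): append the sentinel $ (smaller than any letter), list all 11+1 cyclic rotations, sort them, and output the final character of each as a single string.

rank  rotation      last
    0  $dedbabfdfcd  d
    1  abfdfcd$dedb  b
    2  babfdfcd$ded  d
    3  bfdfcd$dedba  a
    4  cd$dedbabfdf  f
    5  d$dedbabfdfc  c
    6  dbabfdfcd$de  e
    7  dedbabfdfcd$  $
    8  dfcd$dedbabf  f
    9  edbabfdfcd$d  d
   10  fcd$dedbabfd  d
   11  fdfcd$dedbab  b

dbdafce$fddb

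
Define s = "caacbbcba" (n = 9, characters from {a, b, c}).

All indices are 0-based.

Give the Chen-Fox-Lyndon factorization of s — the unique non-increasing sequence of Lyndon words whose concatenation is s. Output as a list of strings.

["c", "aacbbcb", "a"]

emit factor 1: 'c' (i=0, period=1)
emit factor 2: 'aacbbcb' (i=1, period=7)
emit factor 3: 'a' (i=8, period=1)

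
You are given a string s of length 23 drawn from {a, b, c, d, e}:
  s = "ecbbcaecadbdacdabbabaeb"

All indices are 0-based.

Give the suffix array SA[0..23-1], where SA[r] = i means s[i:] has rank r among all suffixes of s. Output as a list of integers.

rank | idx | suffix
   0 |  18 | abaeb
   1 |  15 | abbabaeb
   2 |  12 | acdabbabaeb
   3 |   8 | adbdacdabbabaeb
   4 |  20 | aeb
   5 |   5 | aecadbdacdabbabaeb
   6 |  22 | b
   7 |  17 | babaeb
   8 |  19 | baeb
   9 |  16 | bbabaeb
  10 |   2 | bbcaecadbdacdabbabaeb
  11 |   3 | bcaecadbdacdabbabaeb
  12 |  10 | bdacdabbabaeb
  13 |   7 | cadbdacdabbabaeb
  14 |   4 | caecadbdacdabbabaeb
  15 |   1 | cbbcaecadbdacdabbabaeb
  16 |  13 | cdabbabaeb
  17 |  14 | dabbabaeb
  18 |  11 | dacdabbabaeb
  19 |   9 | dbdacdabbabaeb
  20 |  21 | eb
  21 |   6 | ecadbdacdabbabaeb
  22 |   0 | ecbbcaecadbdacdabbabaeb

[18, 15, 12, 8, 20, 5, 22, 17, 19, 16, 2, 3, 10, 7, 4, 1, 13, 14, 11, 9, 21, 6, 0]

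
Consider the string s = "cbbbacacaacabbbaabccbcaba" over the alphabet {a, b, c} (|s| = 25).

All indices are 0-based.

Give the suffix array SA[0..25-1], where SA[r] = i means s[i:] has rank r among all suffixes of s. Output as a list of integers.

rank→(start, suffix):
  0 → (24, 'a')
  1 → (15, 'aabccbcaba')
  2 → (8, 'aacabbbaabccbcaba')
  3 → (22, 'aba')
  4 → (11, 'abbbaabccbcaba')
  5 → (16, 'abccbcaba')
  6 → (6, 'acaacabbbaabccbcaba')
  7 → (9, 'acabbbaabccbcaba')
  8 → (4, 'acacaacabbbaabccbcaba')
  9 → (23, 'ba')
  10 → (14, 'baabccbcaba')
  11 → (3, 'bacacaacabbbaabccbcaba')
  12 → (13, 'bbaabccbcaba')
  13 → (2, 'bbacacaacabbbaabccbcaba')
  14 → (12, 'bbbaabccbcaba')
  15 → (1, 'bbbacacaacabbbaabccbcaba')
  16 → (20, 'bcaba')
  17 → (17, 'bccbcaba')
  18 → (7, 'caacabbbaabccbcaba')
  19 → (21, 'caba')
  20 → (10, 'cabbbaabccbcaba')
  21 → (5, 'cacaacabbbaabccbcaba')
  22 → (0, 'cbbbacacaacabbbaabccbcaba')
  23 → (19, 'cbcaba')
  24 → (18, 'ccbcaba')

[24, 15, 8, 22, 11, 16, 6, 9, 4, 23, 14, 3, 13, 2, 12, 1, 20, 17, 7, 21, 10, 5, 0, 19, 18]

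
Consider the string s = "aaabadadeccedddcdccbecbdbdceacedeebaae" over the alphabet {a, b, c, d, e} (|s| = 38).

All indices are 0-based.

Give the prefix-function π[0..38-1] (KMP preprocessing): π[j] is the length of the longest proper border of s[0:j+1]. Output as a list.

π[0] = 0
j=1 s[j]='a': π[1]=1 (border 'a')
j=2 s[j]='a': π[2]=2 (border 'aa')
j=3 s[j]='b': k: 2→1→0; π[3]=0 (border '')
j=4 s[j]='a': π[4]=1 (border 'a')
j=5 s[j]='d': k: 1→0; π[5]=0 (border '')
j=6 s[j]='a': π[6]=1 (border 'a')
j=7 s[j]='d': k: 1→0; π[7]=0 (border '')
j=8 s[j]='e': π[8]=0 (border '')
j=9 s[j]='c': π[9]=0 (border '')
j=10 s[j]='c': π[10]=0 (border '')
j=11 s[j]='e': π[11]=0 (border '')
j=12 s[j]='d': π[12]=0 (border '')
j=13 s[j]='d': π[13]=0 (border '')
j=14 s[j]='d': π[14]=0 (border '')
j=15 s[j]='c': π[15]=0 (border '')
j=16 s[j]='d': π[16]=0 (border '')
j=17 s[j]='c': π[17]=0 (border '')
j=18 s[j]='c': π[18]=0 (border '')
j=19 s[j]='b': π[19]=0 (border '')
j=20 s[j]='e': π[20]=0 (border '')
j=21 s[j]='c': π[21]=0 (border '')
j=22 s[j]='b': π[22]=0 (border '')
j=23 s[j]='d': π[23]=0 (border '')
j=24 s[j]='b': π[24]=0 (border '')
j=25 s[j]='d': π[25]=0 (border '')
j=26 s[j]='c': π[26]=0 (border '')
j=27 s[j]='e': π[27]=0 (border '')
j=28 s[j]='a': π[28]=1 (border 'a')
j=29 s[j]='c': k: 1→0; π[29]=0 (border '')
j=30 s[j]='e': π[30]=0 (border '')
j=31 s[j]='d': π[31]=0 (border '')
j=32 s[j]='e': π[32]=0 (border '')
j=33 s[j]='e': π[33]=0 (border '')
j=34 s[j]='b': π[34]=0 (border '')
j=35 s[j]='a': π[35]=1 (border 'a')
j=36 s[j]='a': π[36]=2 (border 'aa')
j=37 s[j]='e': k: 2→1→0; π[37]=0 (border '')

[0, 1, 2, 0, 1, 0, 1, 0, 0, 0, 0, 0, 0, 0, 0, 0, 0, 0, 0, 0, 0, 0, 0, 0, 0, 0, 0, 0, 1, 0, 0, 0, 0, 0, 0, 1, 2, 0]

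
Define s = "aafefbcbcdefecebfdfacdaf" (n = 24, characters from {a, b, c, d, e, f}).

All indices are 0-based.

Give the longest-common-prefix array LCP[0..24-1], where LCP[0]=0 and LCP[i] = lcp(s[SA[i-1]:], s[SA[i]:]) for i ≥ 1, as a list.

sorted suffixes:
  #0 SA[0]=0  'aafefbcbcdefecebfdfacdaf'
  #1 SA[1]=19  'acdaf'
  #2 SA[2]=22  'af'
  #3 SA[3]=1  'afefbcbcdefecebfdfacdaf'
  #4 SA[4]=5  'bcbcdefecebfdfacdaf'
  #5 SA[5]=7  'bcdefecebfdfacdaf'
  #6 SA[6]=15  'bfdfacdaf'
  #7 SA[7]=6  'cbcdefecebfdfacdaf'
  #8 SA[8]=20  'cdaf'
  #9 SA[9]=8  'cdefecebfdfacdaf'
  #10 SA[10]=13  'cebfdfacdaf'
  #11 SA[11]=21  'daf'
  #12 SA[12]=9  'defecebfdfacdaf'
  #13 SA[13]=17  'dfacdaf'
  #14 SA[14]=14  'ebfdfacdaf'
  #15 SA[15]=12  'ecebfdfacdaf'
  #16 SA[16]=3  'efbcbcdefecebfdfacdaf'
  #17 SA[17]=10  'efecebfdfacdaf'
  #18 SA[18]=23  'f'
  #19 SA[19]=18  'facdaf'
  #20 SA[20]=4  'fbcbcdefecebfdfacdaf'
  #21 SA[21]=16  'fdfacdaf'
  #22 SA[22]=11  'fecebfdfacdaf'
  #23 SA[23]=2  'fefbcbcdefecebfdfacdaf'

SA = [0, 19, 22, 1, 5, 7, 15, 6, 20, 8, 13, 21, 9, 17, 14, 12, 3, 10, 23, 18, 4, 16, 11, 2]
i: (SA[i-1],SA[i]) lcp shared
  1: (0,19) 1 'a'
  2: (19,22) 1 'a'
  3: (22,1) 2 'af'
  4: (1,5) 0 ''
  5: (5,7) 2 'bc'
  6: (7,15) 1 'b'
  7: (15,6) 0 ''
  8: (6,20) 1 'c'
  9: (20,8) 2 'cd'
  10: (8,13) 1 'c'
  11: (13,21) 0 ''
  12: (21,9) 1 'd'
  13: (9,17) 1 'd'
  14: (17,14) 0 ''
  15: (14,12) 1 'e'
  16: (12,3) 1 'e'
  17: (3,10) 2 'ef'
  18: (10,23) 0 ''
  19: (23,18) 1 'f'
  20: (18,4) 1 'f'
  21: (4,16) 1 'f'
  22: (16,11) 1 'f'
  23: (11,2) 2 'fe'

[0, 1, 1, 2, 0, 2, 1, 0, 1, 2, 1, 0, 1, 1, 0, 1, 1, 2, 0, 1, 1, 1, 1, 2]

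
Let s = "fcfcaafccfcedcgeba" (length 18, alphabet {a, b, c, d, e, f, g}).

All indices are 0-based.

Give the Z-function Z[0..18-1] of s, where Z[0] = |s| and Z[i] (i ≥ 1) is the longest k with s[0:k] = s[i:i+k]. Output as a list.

[18, 0, 2, 0, 0, 0, 2, 0, 0, 2, 0, 0, 0, 0, 0, 0, 0, 0]

Z[0]=18
i=1: fresh scan; Z[1]=0
i=2: fresh scan; Z[2]=2 extend→box=[2,4)
i=3: min(r-i=1, Z[1]=0)=0; Z[3]=0
i=4: fresh scan; Z[4]=0
i=5: fresh scan; Z[5]=0
i=6: fresh scan; Z[6]=2 extend→box=[6,8)
i=7: min(r-i=1, Z[1]=0)=0; Z[7]=0
i=8: fresh scan; Z[8]=0
i=9: fresh scan; Z[9]=2 extend→box=[9,11)
i=10: min(r-i=1, Z[1]=0)=0; Z[10]=0
i=11: fresh scan; Z[11]=0
i=12: fresh scan; Z[12]=0
i=13: fresh scan; Z[13]=0
i=14: fresh scan; Z[14]=0
i=15: fresh scan; Z[15]=0
i=16: fresh scan; Z[16]=0
i=17: fresh scan; Z[17]=0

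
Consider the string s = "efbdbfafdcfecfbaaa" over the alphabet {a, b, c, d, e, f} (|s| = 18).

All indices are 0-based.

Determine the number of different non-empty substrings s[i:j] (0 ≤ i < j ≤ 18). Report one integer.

rank | idx | suffix
   0 |  17 | a
   1 |  16 | aa
   2 |  15 | aaa
   3 |   6 | afdcfecfbaaa
   4 |  14 | baaa
   5 |   2 | bdbfafdcfecfbaaa
   6 |   4 | bfafdcfecfbaaa
   7 |  12 | cfbaaa
   8 |   9 | cfecfbaaa
   9 |   3 | dbfafdcfecfbaaa
  10 |   8 | dcfecfbaaa
  11 |  11 | ecfbaaa
  12 |   0 | efbdbfafdcfecfbaaa
  13 |   5 | fafdcfecfbaaa
  14 |  13 | fbaaa
  15 |   1 | fbdbfafdcfecfbaaa
  16 |   7 | fdcfecfbaaa
  17 |  10 | fecfbaaa

SA = [17, 16, 15, 6, 14, 2, 4, 12, 9, 3, 8, 11, 0, 5, 13, 1, 7, 10]
i: (SA[i-1],SA[i]) lcp shared
  1: (17,16) 1 'a'
  2: (16,15) 2 'aa'
  3: (15,6) 1 'a'
  4: (6,14) 0 ''
  5: (14,2) 1 'b'
  6: (2,4) 1 'b'
  7: (4,12) 0 ''
  8: (12,9) 2 'cf'
  9: (9,3) 0 ''
  10: (3,8) 1 'd'
  11: (8,11) 0 ''
  12: (11,0) 1 'e'
  13: (0,5) 0 ''
  14: (5,13) 1 'f'
  15: (13,1) 2 'fb'
  16: (1,7) 1 'f'
  17: (7,10) 1 'f'

n(n+1)/2 = 18·19/2 = 171
Σ LCP = 0 + 1 + 2 + 1 + 0 + 1 + 1 + 0 + 2 + 0 + 1 + 0 + 1 + 0 + 1 + 2 + 1 + 1 = 15
distinct = 171 − 15 = 156

156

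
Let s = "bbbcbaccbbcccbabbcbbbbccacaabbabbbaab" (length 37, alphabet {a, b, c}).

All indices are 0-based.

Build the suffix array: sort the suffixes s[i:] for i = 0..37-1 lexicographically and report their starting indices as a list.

[34, 26, 35, 27, 30, 14, 24, 5, 36, 33, 29, 13, 4, 32, 28, 31, 18, 0, 19, 1, 15, 20, 8, 2, 16, 21, 9, 25, 23, 12, 3, 17, 7, 22, 11, 6, 10]

rank | idx | suffix
   0 |  34 | aab
   1 |  26 | aabbabbbaab
   2 |  35 | ab
   3 |  27 | abbabbbaab
   4 |  30 | abbbaab
   5 |  14 | abbcbbbbccacaabbabbbaab
   6 |  24 | acaabbabbbaab
   7 |   5 | accbbcccbabbcbbbbccacaabbabbbaab
   8 |  36 | b
   9 |  33 | baab
  10 |  29 | babbbaab
  11 |  13 | babbcbbbbccacaabbabbbaab
  12 |   4 | baccbbcccbabbcbbbbccacaabbabbbaab
  13 |  32 | bbaab
  14 |  28 | bbabbbaab
  15 |  31 | bbbaab
  16 |  18 | bbbbccacaabbabbbaab
  17 |   0 | bbbcbaccbbcccbabbcbbbbccacaabbabbbaab
  18 |  19 | bbbccacaabbabbbaab
  19 |   1 | bbcbaccbbcccbabbcbbbbccacaabbabbbaab
  20 |  15 | bbcbbbbccacaabbabbbaab
  21 |  20 | bbccacaabbabbbaab
  22 |   8 | bbcccbabbcbbbbccacaabbabbbaab
  23 |   2 | bcbaccbbcccbabbcbbbbccacaabbabbbaab
  24 |  16 | bcbbbbccacaabbabbbaab
  25 |  21 | bccacaabbabbbaab
  26 |   9 | bcccbabbcbbbbccacaabbabbbaab
  27 |  25 | caabbabbbaab
  28 |  23 | cacaabbabbbaab
  29 |  12 | cbabbcbbbbccacaabbabbbaab
  30 |   3 | cbaccbbcccbabbcbbbbccacaabbabbbaab
  31 |  17 | cbbbbccacaabbabbbaab
  32 |   7 | cbbcccbabbcbbbbccacaabbabbbaab
  33 |  22 | ccacaabbabbbaab
  34 |  11 | ccbabbcbbbbccacaabbabbbaab
  35 |   6 | ccbbcccbabbcbbbbccacaabbabbbaab
  36 |  10 | cccbabbcbbbbccacaabbabbbaab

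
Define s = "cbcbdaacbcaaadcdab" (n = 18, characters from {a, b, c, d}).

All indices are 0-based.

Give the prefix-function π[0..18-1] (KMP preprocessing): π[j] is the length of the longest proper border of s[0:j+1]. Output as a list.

[0, 0, 1, 2, 0, 0, 0, 1, 2, 3, 0, 0, 0, 0, 1, 0, 0, 0]

π[0] = 0
j=1 s[j]='b': π[1]=0 (border '')
j=2 s[j]='c': π[2]=1 (border 'c')
j=3 s[j]='b': π[3]=2 (border 'cb')
j=4 s[j]='d': k: 2→0; π[4]=0 (border '')
j=5 s[j]='a': π[5]=0 (border '')
j=6 s[j]='a': π[6]=0 (border '')
j=7 s[j]='c': π[7]=1 (border 'c')
j=8 s[j]='b': π[8]=2 (border 'cb')
j=9 s[j]='c': π[9]=3 (border 'cbc')
j=10 s[j]='a': k: 3→1→0; π[10]=0 (border '')
j=11 s[j]='a': π[11]=0 (border '')
j=12 s[j]='a': π[12]=0 (border '')
j=13 s[j]='d': π[13]=0 (border '')
j=14 s[j]='c': π[14]=1 (border 'c')
j=15 s[j]='d': k: 1→0; π[15]=0 (border '')
j=16 s[j]='a': π[16]=0 (border '')
j=17 s[j]='b': π[17]=0 (border '')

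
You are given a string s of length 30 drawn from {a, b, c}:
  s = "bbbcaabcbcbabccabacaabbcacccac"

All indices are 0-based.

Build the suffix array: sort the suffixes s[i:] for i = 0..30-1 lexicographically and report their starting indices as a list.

rank | idx | suffix
   0 |  19 | aabbcacccac
   1 |   4 | aabcbcbabccabacaabbcacccac
   2 |  15 | abacaabbcacccac
   3 |  20 | abbcacccac
   4 |   5 | abcbcbabccabacaabbcacccac
   5 |  11 | abccabacaabbcacccac
   6 |  28 | ac
   7 |  17 | acaabbcacccac
   8 |  24 | acccac
   9 |  10 | babccabacaabbcacccac
  10 |  16 | bacaabbcacccac
  11 |   0 | bbbcaabcbcbabccabacaabbcacccac
  12 |   1 | bbcaabcbcbabccabacaabbcacccac
  13 |  21 | bbcacccac
  14 |   2 | bcaabcbcbabccabacaabbcacccac
  15 |  22 | bcacccac
  16 |   8 | bcbabccabacaabbcacccac
  17 |   6 | bcbcbabccabacaabbcacccac
  18 |  12 | bccabacaabbcacccac
  19 |  29 | c
  20 |  18 | caabbcacccac
  21 |   3 | caabcbcbabccabacaabbcacccac
  22 |  14 | cabacaabbcacccac
  23 |  27 | cac
  24 |  23 | cacccac
  25 |   9 | cbabccabacaabbcacccac
  26 |   7 | cbcbabccabacaabbcacccac
  27 |  13 | ccabacaabbcacccac
  28 |  26 | ccac
  29 |  25 | cccac

[19, 4, 15, 20, 5, 11, 28, 17, 24, 10, 16, 0, 1, 21, 2, 22, 8, 6, 12, 29, 18, 3, 14, 27, 23, 9, 7, 13, 26, 25]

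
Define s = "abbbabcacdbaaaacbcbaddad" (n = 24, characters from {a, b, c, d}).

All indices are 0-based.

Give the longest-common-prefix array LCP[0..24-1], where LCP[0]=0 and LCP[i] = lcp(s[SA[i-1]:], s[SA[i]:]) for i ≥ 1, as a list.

[0, 3, 2, 1, 2, 1, 2, 1, 2, 0, 2, 2, 1, 2, 1, 2, 0, 1, 2, 1, 0, 1, 1, 1]

sorted suffixes:
  #0 SA[0]=11  'aaaacbcbaddad'
  #1 SA[1]=12  'aaacbcbaddad'
  #2 SA[2]=13  'aacbcbaddad'
  #3 SA[3]=0  'abbbabcacdbaaaacbcbaddad'
  #4 SA[4]=4  'abcacdbaaaacbcbaddad'
  #5 SA[5]=14  'acbcbaddad'
  #6 SA[6]=7  'acdbaaaacbcbaddad'
  #7 SA[7]=22  'ad'
  #8 SA[8]=19  'addad'
  #9 SA[9]=10  'baaaacbcbaddad'
  #10 SA[10]=3  'babcacdbaaaacbcbaddad'
  #11 SA[11]=18  'baddad'
  #12 SA[12]=2  'bbabcacdbaaaacbcbaddad'
  #13 SA[13]=1  'bbbabcacdbaaaacbcbaddad'
  #14 SA[14]=5  'bcacdbaaaacbcbaddad'
  #15 SA[15]=16  'bcbaddad'
  #16 SA[16]=6  'cacdbaaaacbcbaddad'
  #17 SA[17]=17  'cbaddad'
  #18 SA[18]=15  'cbcbaddad'
  #19 SA[19]=8  'cdbaaaacbcbaddad'
  #20 SA[20]=23  'd'
  #21 SA[21]=21  'dad'
  #22 SA[22]=9  'dbaaaacbcbaddad'
  #23 SA[23]=20  'ddad'

SA = [11, 12, 13, 0, 4, 14, 7, 22, 19, 10, 3, 18, 2, 1, 5, 16, 6, 17, 15, 8, 23, 21, 9, 20]
[i] adj suffixes → lcp
  [1] 11/12 → 3 ('aaa')
  [2] 12/13 → 2 ('aa')
  [3] 13/0 → 1 ('a')
  [4] 0/4 → 2 ('ab')
  [5] 4/14 → 1 ('a')
  [6] 14/7 → 2 ('ac')
  [7] 7/22 → 1 ('a')
  [8] 22/19 → 2 ('ad')
  [9] 19/10 → 0 ('')
  [10] 10/3 → 2 ('ba')
  [11] 3/18 → 2 ('ba')
  [12] 18/2 → 1 ('b')
  [13] 2/1 → 2 ('bb')
  [14] 1/5 → 1 ('b')
  [15] 5/16 → 2 ('bc')
  [16] 16/6 → 0 ('')
  [17] 6/17 → 1 ('c')
  [18] 17/15 → 2 ('cb')
  [19] 15/8 → 1 ('c')
  [20] 8/23 → 0 ('')
  [21] 23/21 → 1 ('d')
  [22] 21/9 → 1 ('d')
  [23] 9/20 → 1 ('d')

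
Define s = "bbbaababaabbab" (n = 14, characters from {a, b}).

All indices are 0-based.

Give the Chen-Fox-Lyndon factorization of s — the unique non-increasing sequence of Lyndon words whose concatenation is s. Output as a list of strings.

["b", "b", "b", "aababaabbab"]

emit factor 1: 'b' (i=0, period=1)
emit factor 2: 'b' (i=1, period=1)
emit factor 3: 'b' (i=2, period=1)
emit factor 4: 'aababaabbab' (i=3, period=11)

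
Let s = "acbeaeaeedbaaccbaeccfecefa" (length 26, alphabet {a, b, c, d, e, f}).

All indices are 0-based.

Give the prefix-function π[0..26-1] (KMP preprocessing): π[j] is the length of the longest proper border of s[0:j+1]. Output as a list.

[0, 0, 0, 0, 1, 0, 1, 0, 0, 0, 0, 1, 1, 2, 0, 0, 1, 0, 0, 0, 0, 0, 0, 0, 0, 1]

π[0] = 0
j=1 s[j]='c': π[1]=0 (border '')
j=2 s[j]='b': π[2]=0 (border '')
j=3 s[j]='e': π[3]=0 (border '')
j=4 s[j]='a': π[4]=1 (border 'a')
j=5 s[j]='e': k: 1→0; π[5]=0 (border '')
j=6 s[j]='a': π[6]=1 (border 'a')
j=7 s[j]='e': k: 1→0; π[7]=0 (border '')
j=8 s[j]='e': π[8]=0 (border '')
j=9 s[j]='d': π[9]=0 (border '')
j=10 s[j]='b': π[10]=0 (border '')
j=11 s[j]='a': π[11]=1 (border 'a')
j=12 s[j]='a': k: 1→0; π[12]=1 (border 'a')
j=13 s[j]='c': π[13]=2 (border 'ac')
j=14 s[j]='c': k: 2→0; π[14]=0 (border '')
j=15 s[j]='b': π[15]=0 (border '')
j=16 s[j]='a': π[16]=1 (border 'a')
j=17 s[j]='e': k: 1→0; π[17]=0 (border '')
j=18 s[j]='c': π[18]=0 (border '')
j=19 s[j]='c': π[19]=0 (border '')
j=20 s[j]='f': π[20]=0 (border '')
j=21 s[j]='e': π[21]=0 (border '')
j=22 s[j]='c': π[22]=0 (border '')
j=23 s[j]='e': π[23]=0 (border '')
j=24 s[j]='f': π[24]=0 (border '')
j=25 s[j]='a': π[25]=1 (border 'a')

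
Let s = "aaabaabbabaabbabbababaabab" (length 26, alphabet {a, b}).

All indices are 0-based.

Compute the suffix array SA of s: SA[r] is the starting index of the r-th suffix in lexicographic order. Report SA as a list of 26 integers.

rank→(start, suffix):
  0 → (0, 'aaabaabbabaabbabbababaabab')
  1 → (1, 'aabaabbabaabbabbababaabab')
  2 → (21, 'aabab')
  3 → (4, 'aabbabaabbabbababaabab')
  4 → (10, 'aabbabbababaabab')
  5 → (24, 'ab')
  6 → (19, 'abaabab')
  7 → (2, 'abaabbabaabbabbababaabab')
  8 → (8, 'abaabbabbababaabab')
  9 → (22, 'abab')
  10 → (17, 'ababaabab')
  11 → (5, 'abbabaabbabbababaabab')
  12 → (14, 'abbababaabab')
  13 → (11, 'abbabbababaabab')
  14 → (25, 'b')
  15 → (20, 'baabab')
  16 → (3, 'baabbabaabbabbababaabab')
  17 → (9, 'baabbabbababaabab')
  18 → (23, 'bab')
  19 → (18, 'babaabab')
  20 → (7, 'babaabbabbababaabab')
  21 → (16, 'bababaabab')
  22 → (13, 'babbababaabab')
  23 → (6, 'bbabaabbabbababaabab')
  24 → (15, 'bbababaabab')
  25 → (12, 'bbabbababaabab')

[0, 1, 21, 4, 10, 24, 19, 2, 8, 22, 17, 5, 14, 11, 25, 20, 3, 9, 23, 18, 7, 16, 13, 6, 15, 12]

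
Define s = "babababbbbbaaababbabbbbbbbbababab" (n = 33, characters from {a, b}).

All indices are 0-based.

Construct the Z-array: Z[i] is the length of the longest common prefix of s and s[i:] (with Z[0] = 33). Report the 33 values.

Z[0]=33
i=1: outside box; Z[1]=0
i=2: outside box; Z[2]=5 extend→box=[2,7)
i=3: min(r-i=4, Z[1]=0)=0; Z[3]=0
i=4: min(r-i=3, Z[2]=5)=3; Z[4]=3
i=5: min(r-i=2, Z[3]=0)=0; Z[5]=0
i=6: min(r-i=1, Z[4]=3)=1; Z[6]=1
i=7: outside box; Z[7]=1 extend→box=[7,8)
i=8: outside box; Z[8]=1 extend→box=[8,9)
i=9: outside box; Z[9]=1 extend→box=[9,10)
i=10: outside box; Z[10]=2 extend→box=[10,12)
i=11: min(r-i=1, Z[1]=0)=0; Z[11]=0
i=12: outside box; Z[12]=0
i=13: outside box; Z[13]=0
i=14: outside box; Z[14]=3 extend→box=[14,17)
i=15: min(r-i=2, Z[1]=0)=0; Z[15]=0
i=16: min(r-i=1, Z[2]=5)=1; Z[16]=1
i=17: outside box; Z[17]=3 extend→box=[17,20)
i=18: min(r-i=2, Z[1]=0)=0; Z[18]=0
i=19: min(r-i=1, Z[2]=5)=1; Z[19]=1
i=20: outside box; Z[20]=1 extend→box=[20,21)
i=21: outside box; Z[21]=1 extend→box=[21,22)
i=22: outside box; Z[22]=1 extend→box=[22,23)
i=23: outside box; Z[23]=1 extend→box=[23,24)
i=24: outside box; Z[24]=1 extend→box=[24,25)
i=25: outside box; Z[25]=1 extend→box=[25,26)
i=26: outside box; Z[26]=7 extend→box=[26,33)
i=27: min(r-i=6, Z[1]=0)=0; Z[27]=0
i=28: min(r-i=5, Z[2]=5)=5; Z[28]=5
i=29: min(r-i=4, Z[3]=0)=0; Z[29]=0
i=30: min(r-i=3, Z[4]=3)=3; Z[30]=3
i=31: min(r-i=2, Z[5]=0)=0; Z[31]=0
i=32: min(r-i=1, Z[6]=1)=1; Z[32]=1

[33, 0, 5, 0, 3, 0, 1, 1, 1, 1, 2, 0, 0, 0, 3, 0, 1, 3, 0, 1, 1, 1, 1, 1, 1, 1, 7, 0, 5, 0, 3, 0, 1]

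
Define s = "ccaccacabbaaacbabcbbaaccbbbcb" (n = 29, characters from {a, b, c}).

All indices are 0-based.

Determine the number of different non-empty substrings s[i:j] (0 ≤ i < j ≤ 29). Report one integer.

rank | idx | suffix
   0 |  10 | aaacbabcbbaaccbbbcb
   1 |  11 | aacbabcbbaaccbbbcb
   2 |  20 | aaccbbbcb
   3 |   7 | abbaaacbabcbbaaccbbbcb
   4 |  15 | abcbbaaccbbbcb
   5 |   5 | acabbaaacbabcbbaaccbbbcb
   6 |  12 | acbabcbbaaccbbbcb
   7 |   2 | accacabbaaacbabcbbaaccbbbcb
   8 |  21 | accbbbcb
   9 |  28 | b
  10 |   9 | baaacbabcbbaaccbbbcb
  11 |  19 | baaccbbbcb
  12 |  14 | babcbbaaccbbbcb
  13 |   8 | bbaaacbabcbbaaccbbbcb
  14 |  18 | bbaaccbbbcb
  15 |  24 | bbbcb
  16 |  25 | bbcb
  17 |  26 | bcb
  18 |  16 | bcbbaaccbbbcb
  19 |   6 | cabbaaacbabcbbaaccbbbcb
  20 |   4 | cacabbaaacbabcbbaaccbbbcb
  21 |   1 | caccacabbaaacbabcbbaaccbbbcb
  22 |  27 | cb
  23 |  13 | cbabcbbaaccbbbcb
  24 |  17 | cbbaaccbbbcb
  25 |  23 | cbbbcb
  26 |   3 | ccacabbaaacbabcbbaaccbbbcb
  27 |   0 | ccaccacabbaaacbabcbbaaccbbbcb
  28 |  22 | ccbbbcb

SA = [10, 11, 20, 7, 15, 5, 12, 2, 21, 28, 9, 19, 14, 8, 18, 24, 25, 26, 16, 6, 4, 1, 27, 13, 17, 23, 3, 0, 22]
i: (SA[i-1],SA[i]) lcp shared
  1: (10,11) 2 'aa'
  2: (11,20) 3 'aac'
  3: (20,7) 1 'a'
  4: (7,15) 2 'ab'
  5: (15,5) 1 'a'
  6: (5,12) 2 'ac'
  7: (12,2) 2 'ac'
  8: (2,21) 3 'acc'
  9: (21,28) 0 ''
  10: (28,9) 1 'b'
  11: (9,19) 3 'baa'
  12: (19,14) 2 'ba'
  13: (14,8) 1 'b'
  14: (8,18) 4 'bbaa'
  15: (18,24) 2 'bb'
  16: (24,25) 2 'bb'
  17: (25,26) 1 'b'
  18: (26,16) 3 'bcb'
  19: (16,6) 0 ''
  20: (6,4) 2 'ca'
  21: (4,1) 3 'cac'
  22: (1,27) 1 'c'
  23: (27,13) 2 'cb'
  24: (13,17) 2 'cb'
  25: (17,23) 3 'cbb'
  26: (23,3) 1 'c'
  27: (3,0) 4 'ccac'
  28: (0,22) 2 'cc'

n(n+1)/2 = 29·30/2 = 435
Σ LCP = 0 + 2 + 3 + 1 + 2 + 1 + 2 + 2 + 3 + 0 + 1 + 3 + 2 + 1 + 4 + 2 + 2 + 1 + 3 + 0 + 2 + 3 + 1 + 2 + 2 + 3 + 1 + 4 + 2 = 55
distinct = 435 − 55 = 380

380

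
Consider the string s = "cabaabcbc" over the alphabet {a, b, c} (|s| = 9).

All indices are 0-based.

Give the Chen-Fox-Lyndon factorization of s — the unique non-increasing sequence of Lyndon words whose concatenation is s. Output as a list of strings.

emit factor 1: 'c' (i=0, period=1)
emit factor 2: 'ab' (i=1, period=2)
emit factor 3: 'aabcbc' (i=3, period=6)

["c", "ab", "aabcbc"]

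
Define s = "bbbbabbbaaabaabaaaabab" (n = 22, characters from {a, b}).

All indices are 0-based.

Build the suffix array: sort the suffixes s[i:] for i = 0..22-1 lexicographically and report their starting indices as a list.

[15, 8, 16, 12, 9, 17, 20, 13, 10, 18, 4, 21, 14, 7, 11, 19, 3, 6, 2, 5, 1, 0]

rank | idx | suffix
   0 |  15 | aaaabab
   1 |   8 | aaabaabaaaabab
   2 |  16 | aaabab
   3 |  12 | aabaaaabab
   4 |   9 | aabaabaaaabab
   5 |  17 | aabab
   6 |  20 | ab
   7 |  13 | abaaaabab
   8 |  10 | abaabaaaabab
   9 |  18 | abab
  10 |   4 | abbbaaabaabaaaabab
  11 |  21 | b
  12 |  14 | baaaabab
  13 |   7 | baaabaabaaaabab
  14 |  11 | baabaaaabab
  15 |  19 | bab
  16 |   3 | babbbaaabaabaaaabab
  17 |   6 | bbaaabaabaaaabab
  18 |   2 | bbabbbaaabaabaaaabab
  19 |   5 | bbbaaabaabaaaabab
  20 |   1 | bbbabbbaaabaabaaaabab
  21 |   0 | bbbbabbbaaabaabaaaabab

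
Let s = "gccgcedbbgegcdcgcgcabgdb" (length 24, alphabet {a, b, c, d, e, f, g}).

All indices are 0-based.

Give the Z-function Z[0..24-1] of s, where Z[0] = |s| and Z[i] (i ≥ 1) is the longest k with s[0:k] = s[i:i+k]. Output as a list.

[24, 0, 0, 2, 0, 0, 0, 0, 0, 1, 0, 2, 0, 0, 0, 2, 0, 2, 0, 0, 0, 1, 0, 0]

Z[0]=24
i=1: fresh scan; Z[1]=0
i=2: fresh scan; Z[2]=0
i=3: fresh scan; Z[3]=2 scan→box=[3,5)
i=4: min(r-i=1, Z[1]=0)=0; Z[4]=0
i=5: fresh scan; Z[5]=0
i=6: fresh scan; Z[6]=0
i=7: fresh scan; Z[7]=0
i=8: fresh scan; Z[8]=0
i=9: fresh scan; Z[9]=1 scan→box=[9,10)
i=10: fresh scan; Z[10]=0
i=11: fresh scan; Z[11]=2 scan→box=[11,13)
i=12: min(r-i=1, Z[1]=0)=0; Z[12]=0
i=13: fresh scan; Z[13]=0
i=14: fresh scan; Z[14]=0
i=15: fresh scan; Z[15]=2 scan→box=[15,17)
i=16: min(r-i=1, Z[1]=0)=0; Z[16]=0
i=17: fresh scan; Z[17]=2 scan→box=[17,19)
i=18: min(r-i=1, Z[1]=0)=0; Z[18]=0
i=19: fresh scan; Z[19]=0
i=20: fresh scan; Z[20]=0
i=21: fresh scan; Z[21]=1 scan→box=[21,22)
i=22: fresh scan; Z[22]=0
i=23: fresh scan; Z[23]=0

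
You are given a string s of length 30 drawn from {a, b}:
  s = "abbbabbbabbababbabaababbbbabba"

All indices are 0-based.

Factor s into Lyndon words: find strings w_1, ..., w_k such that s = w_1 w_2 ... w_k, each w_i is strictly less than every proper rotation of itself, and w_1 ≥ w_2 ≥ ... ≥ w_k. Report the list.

["abbb", "abbb", "abb", "ababb", "ab", "aababbbbabb", "a"]

emit factor 1: 'abbb' (i=0, period=4)
emit factor 2: 'abbb' (i=4, period=4)
emit factor 3: 'abb' (i=8, period=3)
emit factor 4: 'ababb' (i=11, period=5)
emit factor 5: 'ab' (i=16, period=2)
emit factor 6: 'aababbbbabb' (i=18, period=11)
emit factor 7: 'a' (i=29, period=1)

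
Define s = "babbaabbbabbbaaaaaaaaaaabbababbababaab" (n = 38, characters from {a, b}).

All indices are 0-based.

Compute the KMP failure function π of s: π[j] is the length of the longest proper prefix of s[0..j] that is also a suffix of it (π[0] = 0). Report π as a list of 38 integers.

π[0] = 0
j=1 s[j]='a': π[1]=0 (border '')
j=2 s[j]='b': π[2]=1 (border 'b')
j=3 s[j]='b': k: 1→0; π[3]=1 (border 'b')
j=4 s[j]='a': π[4]=2 (border 'ba')
j=5 s[j]='a': k: 2→0; π[5]=0 (border '')
j=6 s[j]='b': π[6]=1 (border 'b')
j=7 s[j]='b': k: 1→0; π[7]=1 (border 'b')
j=8 s[j]='b': k: 1→0; π[8]=1 (border 'b')
j=9 s[j]='a': π[9]=2 (border 'ba')
j=10 s[j]='b': π[10]=3 (border 'bab')
j=11 s[j]='b': π[11]=4 (border 'babb')
j=12 s[j]='b': k: 4→1→0; π[12]=1 (border 'b')
j=13 s[j]='a': π[13]=2 (border 'ba')
j=14 s[j]='a': k: 2→0; π[14]=0 (border '')
j=15 s[j]='a': π[15]=0 (border '')
j=16 s[j]='a': π[16]=0 (border '')
j=17 s[j]='a': π[17]=0 (border '')
j=18 s[j]='a': π[18]=0 (border '')
j=19 s[j]='a': π[19]=0 (border '')
j=20 s[j]='a': π[20]=0 (border '')
j=21 s[j]='a': π[21]=0 (border '')
j=22 s[j]='a': π[22]=0 (border '')
j=23 s[j]='a': π[23]=0 (border '')
j=24 s[j]='b': π[24]=1 (border 'b')
j=25 s[j]='b': k: 1→0; π[25]=1 (border 'b')
j=26 s[j]='a': π[26]=2 (border 'ba')
j=27 s[j]='b': π[27]=3 (border 'bab')
j=28 s[j]='a': k: 3→1; π[28]=2 (border 'ba')
j=29 s[j]='b': π[29]=3 (border 'bab')
j=30 s[j]='b': π[30]=4 (border 'babb')
j=31 s[j]='a': π[31]=5 (border 'babba')
j=32 s[j]='b': k: 5→2; π[32]=3 (border 'bab')
j=33 s[j]='a': k: 3→1; π[33]=2 (border 'ba')
j=34 s[j]='b': π[34]=3 (border 'bab')
j=35 s[j]='a': k: 3→1; π[35]=2 (border 'ba')
j=36 s[j]='a': k: 2→0; π[36]=0 (border '')
j=37 s[j]='b': π[37]=1 (border 'b')

[0, 0, 1, 1, 2, 0, 1, 1, 1, 2, 3, 4, 1, 2, 0, 0, 0, 0, 0, 0, 0, 0, 0, 0, 1, 1, 2, 3, 2, 3, 4, 5, 3, 2, 3, 2, 0, 1]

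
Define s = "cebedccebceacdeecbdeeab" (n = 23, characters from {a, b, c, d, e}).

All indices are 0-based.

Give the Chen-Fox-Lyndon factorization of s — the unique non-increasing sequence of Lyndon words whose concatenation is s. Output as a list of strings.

["ce", "bedcce", "bce", "acdeecbdee", "ab"]

emit factor 1: 'ce' (i=0, period=2)
emit factor 2: 'bedcce' (i=2, period=6)
emit factor 3: 'bce' (i=8, period=3)
emit factor 4: 'acdeecbdee' (i=11, period=10)
emit factor 5: 'ab' (i=21, period=2)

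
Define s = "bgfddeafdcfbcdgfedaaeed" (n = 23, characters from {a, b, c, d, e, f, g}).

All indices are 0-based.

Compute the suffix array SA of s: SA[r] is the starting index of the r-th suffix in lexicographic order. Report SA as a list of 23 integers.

rank | idx | suffix
   0 |  18 | aaeed
   1 |  19 | aeed
   2 |   6 | afdcfbcdgfedaaeed
   3 |  11 | bcdgfedaaeed
   4 |   0 | bgfddeafdcfbcdgfedaaeed
   5 |  12 | cdgfedaaeed
   6 |   9 | cfbcdgfedaaeed
   7 |  22 | d
   8 |  17 | daaeed
   9 |   8 | dcfbcdgfedaaeed
  10 |   3 | ddeafdcfbcdgfedaaeed
  11 |   4 | deafdcfbcdgfedaaeed
  12 |  13 | dgfedaaeed
  13 |   5 | eafdcfbcdgfedaaeed
  14 |  21 | ed
  15 |  16 | edaaeed
  16 |  20 | eed
  17 |  10 | fbcdgfedaaeed
  18 |   7 | fdcfbcdgfedaaeed
  19 |   2 | fddeafdcfbcdgfedaaeed
  20 |  15 | fedaaeed
  21 |   1 | gfddeafdcfbcdgfedaaeed
  22 |  14 | gfedaaeed

[18, 19, 6, 11, 0, 12, 9, 22, 17, 8, 3, 4, 13, 5, 21, 16, 20, 10, 7, 2, 15, 1, 14]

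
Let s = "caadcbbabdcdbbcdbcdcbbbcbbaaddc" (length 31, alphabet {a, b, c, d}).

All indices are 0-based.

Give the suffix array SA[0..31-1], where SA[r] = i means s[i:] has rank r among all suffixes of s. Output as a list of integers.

[1, 26, 7, 2, 27, 25, 6, 24, 5, 20, 21, 12, 22, 13, 16, 8, 30, 0, 23, 4, 19, 10, 14, 17, 11, 15, 29, 3, 18, 9, 28]

sorted suffixes:
  #0 SA[0]=1  'aadcbbabdcdbbcdbcdcbbbcbbaaddc'
  #1 SA[1]=26  'aaddc'
  #2 SA[2]=7  'abdcdbbcdbcdcbbbcbbaaddc'
  #3 SA[3]=2  'adcbbabdcdbbcdbcdcbbbcbbaaddc'
  #4 SA[4]=27  'addc'
  #5 SA[5]=25  'baaddc'
  #6 SA[6]=6  'babdcdbbcdbcdcbbbcbbaaddc'
  #7 SA[7]=24  'bbaaddc'
  #8 SA[8]=5  'bbabdcdbbcdbcdcbbbcbbaaddc'
  #9 SA[9]=20  'bbbcbbaaddc'
  #10 SA[10]=21  'bbcbbaaddc'
  #11 SA[11]=12  'bbcdbcdcbbbcbbaaddc'
  #12 SA[12]=22  'bcbbaaddc'
  #13 SA[13]=13  'bcdbcdcbbbcbbaaddc'
  #14 SA[14]=16  'bcdcbbbcbbaaddc'
  #15 SA[15]=8  'bdcdbbcdbcdcbbbcbbaaddc'
  #16 SA[16]=30  'c'
  #17 SA[17]=0  'caadcbbabdcdbbcdbcdcbbbcbbaaddc'
  #18 SA[18]=23  'cbbaaddc'
  #19 SA[19]=4  'cbbabdcdbbcdbcdcbbbcbbaaddc'
  #20 SA[20]=19  'cbbbcbbaaddc'
  #21 SA[21]=10  'cdbbcdbcdcbbbcbbaaddc'
  #22 SA[22]=14  'cdbcdcbbbcbbaaddc'
  #23 SA[23]=17  'cdcbbbcbbaaddc'
  #24 SA[24]=11  'dbbcdbcdcbbbcbbaaddc'
  #25 SA[25]=15  'dbcdcbbbcbbaaddc'
  #26 SA[26]=29  'dc'
  #27 SA[27]=3  'dcbbabdcdbbcdbcdcbbbcbbaaddc'
  #28 SA[28]=18  'dcbbbcbbaaddc'
  #29 SA[29]=9  'dcdbbcdbcdcbbbcbbaaddc'
  #30 SA[30]=28  'ddc'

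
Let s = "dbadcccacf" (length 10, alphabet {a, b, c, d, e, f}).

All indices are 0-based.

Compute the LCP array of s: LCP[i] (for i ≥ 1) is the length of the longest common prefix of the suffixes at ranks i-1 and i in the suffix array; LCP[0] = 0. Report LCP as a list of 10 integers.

sorted suffixes:
  #0 SA[0]=7  'acf'
  #1 SA[1]=2  'adcccacf'
  #2 SA[2]=1  'badcccacf'
  #3 SA[3]=6  'cacf'
  #4 SA[4]=5  'ccacf'
  #5 SA[5]=4  'cccacf'
  #6 SA[6]=8  'cf'
  #7 SA[7]=0  'dbadcccacf'
  #8 SA[8]=3  'dcccacf'
  #9 SA[9]=9  'f'

SA = [7, 2, 1, 6, 5, 4, 8, 0, 3, 9]
i: (SA[i-1],SA[i]) lcp shared
  1: (7,2) 1 'a'
  2: (2,1) 0 ''
  3: (1,6) 0 ''
  4: (6,5) 1 'c'
  5: (5,4) 2 'cc'
  6: (4,8) 1 'c'
  7: (8,0) 0 ''
  8: (0,3) 1 'd'
  9: (3,9) 0 ''

[0, 1, 0, 0, 1, 2, 1, 0, 1, 0]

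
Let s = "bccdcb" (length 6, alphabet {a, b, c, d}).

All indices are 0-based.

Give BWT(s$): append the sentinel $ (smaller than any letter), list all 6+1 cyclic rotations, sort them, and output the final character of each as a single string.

bc$dbcc

rank  rotation last
    0  $bccdcb  b
    1  b$bccdc  c
    2  bccdcb$  $
    3  cb$bccd  d
    4  ccdcb$b  b
    5  cdcb$bc  c
    6  dcb$bcc  c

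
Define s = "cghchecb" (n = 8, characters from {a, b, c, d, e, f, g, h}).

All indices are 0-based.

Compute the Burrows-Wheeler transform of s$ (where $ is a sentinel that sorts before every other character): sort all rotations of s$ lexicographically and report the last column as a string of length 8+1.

bce$hhcgc

rank  rotation   last
    0  $cghchecb  b
    1  b$cghchec  c
    2  cb$cghche  e
    3  cghchecb$  $
    4  checb$cgh  h
    5  ecb$cghch  h
    6  ghchecb$c  c
    7  hchecb$cg  g
    8  hecb$cghc  c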